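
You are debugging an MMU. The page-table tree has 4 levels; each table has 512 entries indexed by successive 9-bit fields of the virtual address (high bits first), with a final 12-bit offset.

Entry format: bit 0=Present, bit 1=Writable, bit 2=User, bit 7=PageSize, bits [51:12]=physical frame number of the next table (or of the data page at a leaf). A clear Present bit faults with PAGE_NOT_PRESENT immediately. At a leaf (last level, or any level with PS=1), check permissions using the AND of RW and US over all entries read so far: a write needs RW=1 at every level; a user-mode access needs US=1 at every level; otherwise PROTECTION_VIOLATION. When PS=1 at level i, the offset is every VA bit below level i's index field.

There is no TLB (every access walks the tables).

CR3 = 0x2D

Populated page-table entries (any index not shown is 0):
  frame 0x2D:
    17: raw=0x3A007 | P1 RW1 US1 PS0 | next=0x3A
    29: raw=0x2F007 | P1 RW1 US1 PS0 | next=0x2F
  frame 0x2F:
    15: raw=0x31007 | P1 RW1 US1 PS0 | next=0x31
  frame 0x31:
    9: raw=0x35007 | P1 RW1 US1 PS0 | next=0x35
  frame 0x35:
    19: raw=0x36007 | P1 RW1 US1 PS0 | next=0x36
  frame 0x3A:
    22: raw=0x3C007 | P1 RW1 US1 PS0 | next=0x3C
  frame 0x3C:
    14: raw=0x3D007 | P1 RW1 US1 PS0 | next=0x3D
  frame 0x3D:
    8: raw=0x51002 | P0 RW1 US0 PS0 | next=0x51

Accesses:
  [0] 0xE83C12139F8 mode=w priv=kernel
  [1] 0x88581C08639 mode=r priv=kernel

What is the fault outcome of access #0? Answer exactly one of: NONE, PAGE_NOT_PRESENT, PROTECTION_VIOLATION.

Trace:
#0 VA=0xE83C12139F8 (w,kernel):
  lvl0: tbl 0x2D, slot 29 ⇒ 0x2F007 (P1/RW1/US1/PS0)
  lvl1: tbl 0x2F, slot 15 ⇒ 0x31007 (P1/RW1/US1/PS0)
  lvl2: tbl 0x31, slot 9 ⇒ 0x35007 (P1/RW1/US1/PS0)
  lvl3: tbl 0x35, slot 19 ⇒ 0x36007 (P1/RW1/US1/PS0)
  → PA=0x369F8  (4 entries read)
#1 VA=0x88581C08639 (r,kernel):
  lvl0: tbl 0x2D, slot 17 ⇒ 0x3A007 (P1/RW1/US1/PS0)
  lvl1: tbl 0x3A, slot 22 ⇒ 0x3C007 (P1/RW1/US1/PS0)
  lvl2: tbl 0x3C, slot 14 ⇒ 0x3D007 (P1/RW1/US1/PS0)
  lvl3: tbl 0x3D, slot 8 ⇒ 0x51002 (P0/RW1/US0/PS0)
  → PAGE_NOT_PRESENT  (4 entries read)

Access #0 fault: NONE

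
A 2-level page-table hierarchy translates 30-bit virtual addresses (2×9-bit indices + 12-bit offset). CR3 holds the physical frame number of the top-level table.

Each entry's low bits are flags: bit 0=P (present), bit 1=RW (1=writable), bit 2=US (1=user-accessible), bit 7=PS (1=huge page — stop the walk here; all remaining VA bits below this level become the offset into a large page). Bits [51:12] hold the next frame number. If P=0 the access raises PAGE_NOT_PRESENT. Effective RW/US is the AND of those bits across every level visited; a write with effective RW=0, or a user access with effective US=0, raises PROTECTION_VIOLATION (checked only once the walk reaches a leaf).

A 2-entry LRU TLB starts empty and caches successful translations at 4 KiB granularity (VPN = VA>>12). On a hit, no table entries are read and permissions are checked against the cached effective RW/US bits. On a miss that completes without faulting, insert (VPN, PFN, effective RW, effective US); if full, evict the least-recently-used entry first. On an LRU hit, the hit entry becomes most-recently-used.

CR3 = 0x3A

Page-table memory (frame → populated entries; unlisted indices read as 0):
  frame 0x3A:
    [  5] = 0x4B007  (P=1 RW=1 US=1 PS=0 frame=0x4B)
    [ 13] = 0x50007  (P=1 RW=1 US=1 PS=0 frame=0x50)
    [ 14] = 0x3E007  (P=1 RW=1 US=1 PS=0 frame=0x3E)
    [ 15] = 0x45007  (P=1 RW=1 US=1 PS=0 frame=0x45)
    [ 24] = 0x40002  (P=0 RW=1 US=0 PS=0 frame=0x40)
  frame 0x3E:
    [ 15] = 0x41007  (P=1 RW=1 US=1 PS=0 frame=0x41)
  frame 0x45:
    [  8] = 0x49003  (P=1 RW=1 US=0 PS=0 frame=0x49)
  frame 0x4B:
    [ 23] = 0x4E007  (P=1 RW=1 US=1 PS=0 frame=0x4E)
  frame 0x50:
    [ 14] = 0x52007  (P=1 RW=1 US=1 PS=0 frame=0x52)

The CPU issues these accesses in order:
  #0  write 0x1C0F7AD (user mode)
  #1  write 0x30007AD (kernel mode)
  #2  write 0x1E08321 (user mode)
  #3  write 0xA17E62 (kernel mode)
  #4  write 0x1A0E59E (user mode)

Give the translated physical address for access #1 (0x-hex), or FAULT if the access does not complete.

Per-access translation:
#0 VA=0x1C0F7AD (w,user):
  L0 @0x3A[14] → 0x3E007  P=1,RW=1,US=1,PS=0
  L1 @0x3E[15] → 0x41007  P=1,RW=1,US=1,PS=0
  → PA=0x417AD  (2 entries read)
#1 VA=0x30007AD (w,kernel):
  L0 @0x3A[24] → 0x40002  P=0,RW=1,US=0,PS=0
  → PAGE_NOT_PRESENT  (1 entries read)
#2 VA=0x1E08321 (w,user):
  L0 @0x3A[15] → 0x45007  P=1,RW=1,US=1,PS=0
  L1 @0x45[8] → 0x49003  P=1,RW=1,US=0,PS=0
  → PROTECTION_VIOLATION  (2 entries read)
#3 VA=0xA17E62 (w,kernel):
  L0 @0x3A[5] → 0x4B007  P=1,RW=1,US=1,PS=0
  L1 @0x4B[23] → 0x4E007  P=1,RW=1,US=1,PS=0
  → PA=0x4EE62  (2 entries read)
#4 VA=0x1A0E59E (w,user):
  L0 @0x3A[13] → 0x50007  P=1,RW=1,US=1,PS=0
  L1 @0x50[14] → 0x52007  P=1,RW=1,US=1,PS=0
  → PA=0x5259E  (2 entries read)

Access #1 PA: FAULT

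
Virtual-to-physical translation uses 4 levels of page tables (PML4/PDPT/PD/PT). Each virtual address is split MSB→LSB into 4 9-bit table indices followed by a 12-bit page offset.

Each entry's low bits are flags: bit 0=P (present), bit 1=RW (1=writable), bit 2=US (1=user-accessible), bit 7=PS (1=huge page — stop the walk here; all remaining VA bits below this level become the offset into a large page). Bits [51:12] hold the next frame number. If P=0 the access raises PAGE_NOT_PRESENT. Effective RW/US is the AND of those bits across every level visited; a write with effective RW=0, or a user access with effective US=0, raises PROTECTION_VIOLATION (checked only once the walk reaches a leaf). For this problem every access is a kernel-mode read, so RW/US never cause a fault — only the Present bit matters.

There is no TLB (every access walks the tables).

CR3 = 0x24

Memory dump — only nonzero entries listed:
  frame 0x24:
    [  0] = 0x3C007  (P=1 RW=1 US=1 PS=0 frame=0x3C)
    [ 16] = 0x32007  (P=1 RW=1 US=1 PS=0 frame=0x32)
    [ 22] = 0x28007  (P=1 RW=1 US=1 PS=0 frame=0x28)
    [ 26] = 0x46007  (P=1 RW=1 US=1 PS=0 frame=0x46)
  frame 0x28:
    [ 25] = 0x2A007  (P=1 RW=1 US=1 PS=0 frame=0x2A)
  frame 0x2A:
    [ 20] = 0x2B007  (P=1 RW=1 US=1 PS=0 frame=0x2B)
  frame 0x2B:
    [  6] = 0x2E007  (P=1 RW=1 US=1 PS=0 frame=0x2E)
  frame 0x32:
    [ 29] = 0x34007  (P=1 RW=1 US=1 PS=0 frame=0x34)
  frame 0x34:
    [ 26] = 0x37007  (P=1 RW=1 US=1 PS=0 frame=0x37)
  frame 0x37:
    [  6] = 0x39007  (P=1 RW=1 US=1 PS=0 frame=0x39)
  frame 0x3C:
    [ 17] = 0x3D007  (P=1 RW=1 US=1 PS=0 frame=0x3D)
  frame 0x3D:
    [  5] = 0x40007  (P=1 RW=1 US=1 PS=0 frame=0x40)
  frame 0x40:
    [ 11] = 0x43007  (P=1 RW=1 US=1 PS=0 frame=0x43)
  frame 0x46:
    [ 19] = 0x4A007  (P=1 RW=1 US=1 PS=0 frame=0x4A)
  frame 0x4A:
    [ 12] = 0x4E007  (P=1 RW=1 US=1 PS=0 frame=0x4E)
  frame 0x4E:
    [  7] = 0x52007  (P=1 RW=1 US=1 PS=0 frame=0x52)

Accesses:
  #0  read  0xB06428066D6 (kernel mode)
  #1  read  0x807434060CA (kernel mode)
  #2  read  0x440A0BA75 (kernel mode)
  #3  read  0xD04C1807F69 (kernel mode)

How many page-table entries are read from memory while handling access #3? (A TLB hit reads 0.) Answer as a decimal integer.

Trace:
#0 VA=0xB06428066D6 (r,kernel):
  [0] read 0x24 idx=22: raw=0x28007 flags P=1 W=1 U=1 S=0
  [1] read 0x28 idx=25: raw=0x2A007 flags P=1 W=1 U=1 S=0
  [2] read 0x2A idx=20: raw=0x2B007 flags P=1 W=1 U=1 S=0
  [3] read 0x2B idx=6: raw=0x2E007 flags P=1 W=1 U=1 S=0
  ✓ 0x2E6D6  — 4 lookups
#1 VA=0x807434060CA (r,kernel):
  [0] read 0x24 idx=16: raw=0x32007 flags P=1 W=1 U=1 S=0
  [1] read 0x32 idx=29: raw=0x34007 flags P=1 W=1 U=1 S=0
  [2] read 0x34 idx=26: raw=0x37007 flags P=1 W=1 U=1 S=0
  [3] read 0x37 idx=6: raw=0x39007 flags P=1 W=1 U=1 S=0
  ✓ 0x390CA  — 4 lookups
#2 VA=0x440A0BA75 (r,kernel):
  [0] read 0x24 idx=0: raw=0x3C007 flags P=1 W=1 U=1 S=0
  [1] read 0x3C idx=17: raw=0x3D007 flags P=1 W=1 U=1 S=0
  [2] read 0x3D idx=5: raw=0x40007 flags P=1 W=1 U=1 S=0
  [3] read 0x40 idx=11: raw=0x43007 flags P=1 W=1 U=1 S=0
  ✓ 0x43A75  — 4 lookups
#3 VA=0xD04C1807F69 (r,kernel):
  [0] read 0x24 idx=26: raw=0x46007 flags P=1 W=1 U=1 S=0
  [1] read 0x46 idx=19: raw=0x4A007 flags P=1 W=1 U=1 S=0
  [2] read 0x4A idx=12: raw=0x4E007 flags P=1 W=1 U=1 S=0
  [3] read 0x4E idx=7: raw=0x52007 flags P=1 W=1 U=1 S=0
  ✓ 0x52F69  — 4 lookups

Entries read for #3: 4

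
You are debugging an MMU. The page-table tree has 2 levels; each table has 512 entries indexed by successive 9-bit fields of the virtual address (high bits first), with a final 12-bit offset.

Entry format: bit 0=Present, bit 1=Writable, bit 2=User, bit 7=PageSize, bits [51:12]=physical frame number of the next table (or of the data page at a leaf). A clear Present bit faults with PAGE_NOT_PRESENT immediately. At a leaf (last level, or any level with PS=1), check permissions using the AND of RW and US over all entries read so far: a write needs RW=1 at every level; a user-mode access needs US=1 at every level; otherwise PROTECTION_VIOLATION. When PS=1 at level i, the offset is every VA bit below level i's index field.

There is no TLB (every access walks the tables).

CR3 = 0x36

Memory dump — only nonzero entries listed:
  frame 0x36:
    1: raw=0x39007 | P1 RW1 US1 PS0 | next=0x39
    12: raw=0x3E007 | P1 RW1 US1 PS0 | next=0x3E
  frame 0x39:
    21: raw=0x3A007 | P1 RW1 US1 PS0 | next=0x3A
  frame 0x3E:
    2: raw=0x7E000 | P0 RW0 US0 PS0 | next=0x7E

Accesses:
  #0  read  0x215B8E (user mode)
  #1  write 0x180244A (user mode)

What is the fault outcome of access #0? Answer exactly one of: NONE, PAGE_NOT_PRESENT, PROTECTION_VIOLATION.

Per-access translation:
#0 VA=0x215B8E (r,user):
  [0] read 0x36 idx=1: raw=0x39007 flags P=1 W=1 U=1 S=0
  [1] read 0x39 idx=21: raw=0x3A007 flags P=1 W=1 U=1 S=0
  → PA=0x3AB8E  (2 entries read)
#1 VA=0x180244A (w,user):
  [0] read 0x36 idx=12: raw=0x3E007 flags P=1 W=1 U=1 S=0
  [1] read 0x3E idx=2: raw=0x7E000 flags P=0 W=0 U=0 S=0
  ✗ PAGE_NOT_PRESENT  [2 reads]

Access #0 fault: NONE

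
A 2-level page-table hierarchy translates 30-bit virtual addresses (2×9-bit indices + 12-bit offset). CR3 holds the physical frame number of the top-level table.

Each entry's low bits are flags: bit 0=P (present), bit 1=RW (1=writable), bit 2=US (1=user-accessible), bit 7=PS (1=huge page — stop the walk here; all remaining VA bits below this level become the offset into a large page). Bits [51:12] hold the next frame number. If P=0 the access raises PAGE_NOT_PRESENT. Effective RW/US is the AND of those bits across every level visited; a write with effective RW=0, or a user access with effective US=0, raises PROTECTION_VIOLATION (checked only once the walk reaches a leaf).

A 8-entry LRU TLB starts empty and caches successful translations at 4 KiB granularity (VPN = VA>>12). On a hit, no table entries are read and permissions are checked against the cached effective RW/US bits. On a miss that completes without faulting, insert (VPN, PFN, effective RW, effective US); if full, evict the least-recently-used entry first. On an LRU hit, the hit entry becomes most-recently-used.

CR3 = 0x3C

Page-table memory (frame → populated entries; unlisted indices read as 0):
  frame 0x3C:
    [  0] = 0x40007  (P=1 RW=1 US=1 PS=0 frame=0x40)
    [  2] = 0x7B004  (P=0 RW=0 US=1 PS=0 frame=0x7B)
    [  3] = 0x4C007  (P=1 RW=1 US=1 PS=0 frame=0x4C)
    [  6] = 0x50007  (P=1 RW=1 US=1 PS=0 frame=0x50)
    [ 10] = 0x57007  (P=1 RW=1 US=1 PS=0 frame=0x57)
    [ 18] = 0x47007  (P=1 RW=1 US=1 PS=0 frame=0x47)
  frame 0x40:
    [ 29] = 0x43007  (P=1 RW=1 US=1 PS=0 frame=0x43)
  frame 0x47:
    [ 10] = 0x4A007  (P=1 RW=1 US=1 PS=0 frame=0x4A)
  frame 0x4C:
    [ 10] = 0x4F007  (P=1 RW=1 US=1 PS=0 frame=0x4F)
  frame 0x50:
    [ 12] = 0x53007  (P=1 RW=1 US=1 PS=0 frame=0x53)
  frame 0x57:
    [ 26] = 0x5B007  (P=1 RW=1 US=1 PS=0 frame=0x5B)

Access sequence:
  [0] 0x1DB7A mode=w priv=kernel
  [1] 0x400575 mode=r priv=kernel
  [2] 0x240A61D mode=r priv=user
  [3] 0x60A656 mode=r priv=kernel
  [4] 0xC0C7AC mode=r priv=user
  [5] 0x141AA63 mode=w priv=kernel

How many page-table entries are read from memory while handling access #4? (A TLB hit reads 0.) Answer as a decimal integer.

Per-access translation:
#0 VA=0x1DB7A (w,kernel):
  lvl0: tbl 0x3C, slot 0 ⇒ 0x40007 (P1/RW1/US1/PS0)
  lvl1: tbl 0x40, slot 29 ⇒ 0x43007 (P1/RW1/US1/PS0)
  ✓ 0x43B7A  — 2 lookups
#1 VA=0x400575 (r,kernel):
  lvl0: tbl 0x3C, slot 2 ⇒ 0x7B004 (P0/RW0/US1/PS0)
  ✗ PAGE_NOT_PRESENT  [1 reads]
#2 VA=0x240A61D (r,user):
  lvl0: tbl 0x3C, slot 18 ⇒ 0x47007 (P1/RW1/US1/PS0)
  lvl1: tbl 0x47, slot 10 ⇒ 0x4A007 (P1/RW1/US1/PS0)
  ✓ 0x4A61D  — 2 lookups
#3 VA=0x60A656 (r,kernel):
  lvl0: tbl 0x3C, slot 3 ⇒ 0x4C007 (P1/RW1/US1/PS0)
  lvl1: tbl 0x4C, slot 10 ⇒ 0x4F007 (P1/RW1/US1/PS0)
  ✓ 0x4F656  — 2 lookups
#4 VA=0xC0C7AC (r,user):
  lvl0: tbl 0x3C, slot 6 ⇒ 0x50007 (P1/RW1/US1/PS0)
  lvl1: tbl 0x50, slot 12 ⇒ 0x53007 (P1/RW1/US1/PS0)
  ✓ 0x537AC  — 2 lookups
#5 VA=0x141AA63 (w,kernel):
  lvl0: tbl 0x3C, slot 10 ⇒ 0x57007 (P1/RW1/US1/PS0)
  lvl1: tbl 0x57, slot 26 ⇒ 0x5B007 (P1/RW1/US1/PS0)
  ✓ 0x5BA63  — 2 lookups

Entries read for #4: 2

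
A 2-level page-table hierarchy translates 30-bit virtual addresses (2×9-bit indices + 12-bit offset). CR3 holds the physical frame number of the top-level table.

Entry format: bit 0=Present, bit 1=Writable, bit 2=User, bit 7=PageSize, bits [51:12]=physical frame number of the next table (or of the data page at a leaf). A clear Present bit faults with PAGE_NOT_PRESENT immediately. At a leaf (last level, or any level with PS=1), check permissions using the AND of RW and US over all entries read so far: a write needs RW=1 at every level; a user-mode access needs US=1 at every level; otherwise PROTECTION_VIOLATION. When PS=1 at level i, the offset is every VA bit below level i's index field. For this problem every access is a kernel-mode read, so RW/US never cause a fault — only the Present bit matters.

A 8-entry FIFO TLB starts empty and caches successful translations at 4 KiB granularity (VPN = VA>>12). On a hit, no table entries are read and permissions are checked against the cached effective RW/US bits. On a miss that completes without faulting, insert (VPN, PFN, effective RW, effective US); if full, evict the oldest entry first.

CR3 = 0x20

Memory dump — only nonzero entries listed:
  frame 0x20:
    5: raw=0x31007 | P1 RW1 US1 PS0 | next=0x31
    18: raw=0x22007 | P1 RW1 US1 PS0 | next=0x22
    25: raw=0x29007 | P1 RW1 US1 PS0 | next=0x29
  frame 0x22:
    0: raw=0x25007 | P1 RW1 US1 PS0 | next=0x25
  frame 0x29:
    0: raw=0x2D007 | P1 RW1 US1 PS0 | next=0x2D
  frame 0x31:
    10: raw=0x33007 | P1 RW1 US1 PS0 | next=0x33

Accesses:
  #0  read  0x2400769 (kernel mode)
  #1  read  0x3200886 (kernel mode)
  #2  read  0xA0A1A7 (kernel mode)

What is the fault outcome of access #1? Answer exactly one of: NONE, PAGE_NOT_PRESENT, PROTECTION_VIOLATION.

Walk each access:
#0 VA=0x2400769 (r,kernel):
  L0: frame=0x20 idx=18 entry=0x22007 [P=1 RW=1 US=1 PS=0]
  L1: frame=0x22 idx=0 entry=0x25007 [P=1 RW=1 US=1 PS=0]
  → PA=0x25769  (2 entries read)
#1 VA=0x3200886 (r,kernel):
  L0: frame=0x20 idx=25 entry=0x29007 [P=1 RW=1 US=1 PS=0]
  L1: frame=0x29 idx=0 entry=0x2D007 [P=1 RW=1 US=1 PS=0]
  → PA=0x2D886  (2 entries read)
#2 VA=0xA0A1A7 (r,kernel):
  L0: frame=0x20 idx=5 entry=0x31007 [P=1 RW=1 US=1 PS=0]
  L1: frame=0x31 idx=10 entry=0x33007 [P=1 RW=1 US=1 PS=0]
  → PA=0x331A7  (2 entries read)

Access #1 fault: NONE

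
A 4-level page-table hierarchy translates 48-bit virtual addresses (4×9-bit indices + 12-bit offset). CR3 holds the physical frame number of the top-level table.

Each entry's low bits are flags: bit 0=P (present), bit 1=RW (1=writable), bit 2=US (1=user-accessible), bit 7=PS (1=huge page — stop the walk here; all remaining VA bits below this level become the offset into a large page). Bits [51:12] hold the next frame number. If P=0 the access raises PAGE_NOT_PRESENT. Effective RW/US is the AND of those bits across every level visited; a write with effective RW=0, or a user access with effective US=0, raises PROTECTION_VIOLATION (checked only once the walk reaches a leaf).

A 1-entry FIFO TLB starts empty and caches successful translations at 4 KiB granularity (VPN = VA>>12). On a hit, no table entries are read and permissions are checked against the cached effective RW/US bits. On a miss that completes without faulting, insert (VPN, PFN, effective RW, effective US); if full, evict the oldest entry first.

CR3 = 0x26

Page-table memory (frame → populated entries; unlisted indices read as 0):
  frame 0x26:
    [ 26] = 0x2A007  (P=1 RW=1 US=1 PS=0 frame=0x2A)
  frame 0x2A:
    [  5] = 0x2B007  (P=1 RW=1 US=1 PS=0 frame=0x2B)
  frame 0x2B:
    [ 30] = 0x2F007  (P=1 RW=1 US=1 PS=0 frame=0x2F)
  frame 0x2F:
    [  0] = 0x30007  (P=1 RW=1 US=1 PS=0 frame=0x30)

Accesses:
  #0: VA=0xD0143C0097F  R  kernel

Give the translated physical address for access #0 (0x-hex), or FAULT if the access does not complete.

Per-access translation:
#0 VA=0xD0143C0097F (r,kernel):
  L0 @0x26[26] → 0x2A007  P=1,RW=1,US=1,PS=0
  L1 @0x2A[5] → 0x2B007  P=1,RW=1,US=1,PS=0
  L2 @0x2B[30] → 0x2F007  P=1,RW=1,US=1,PS=0
  L3 @0x2F[0] → 0x30007  P=1,RW=1,US=1,PS=0
  ✓ 0x3097F  — 4 lookups

Access #0 PA: 0x3097F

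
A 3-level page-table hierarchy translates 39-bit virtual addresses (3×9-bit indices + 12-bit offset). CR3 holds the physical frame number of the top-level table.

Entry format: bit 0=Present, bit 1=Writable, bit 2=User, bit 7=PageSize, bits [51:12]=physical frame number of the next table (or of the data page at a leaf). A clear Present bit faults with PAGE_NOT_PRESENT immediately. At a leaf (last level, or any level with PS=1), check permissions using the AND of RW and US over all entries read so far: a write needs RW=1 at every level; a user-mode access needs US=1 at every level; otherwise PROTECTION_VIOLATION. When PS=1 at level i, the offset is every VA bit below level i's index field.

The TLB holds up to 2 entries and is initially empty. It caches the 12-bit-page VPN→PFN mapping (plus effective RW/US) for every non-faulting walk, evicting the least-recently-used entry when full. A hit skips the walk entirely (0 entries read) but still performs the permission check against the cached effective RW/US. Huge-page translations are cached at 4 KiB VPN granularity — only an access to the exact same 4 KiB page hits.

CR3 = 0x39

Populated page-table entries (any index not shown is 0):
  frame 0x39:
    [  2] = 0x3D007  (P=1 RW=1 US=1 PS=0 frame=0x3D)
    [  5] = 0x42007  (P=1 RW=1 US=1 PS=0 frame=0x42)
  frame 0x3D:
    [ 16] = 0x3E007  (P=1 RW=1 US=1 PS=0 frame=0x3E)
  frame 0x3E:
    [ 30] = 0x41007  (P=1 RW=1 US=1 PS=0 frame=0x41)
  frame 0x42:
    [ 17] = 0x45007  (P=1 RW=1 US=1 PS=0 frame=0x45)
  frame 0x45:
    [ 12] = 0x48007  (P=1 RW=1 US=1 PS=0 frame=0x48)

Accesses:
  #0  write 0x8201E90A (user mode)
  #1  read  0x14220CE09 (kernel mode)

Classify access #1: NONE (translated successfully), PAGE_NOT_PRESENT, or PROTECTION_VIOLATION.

Walk each access:
#0 VA=0x8201E90A (w,user):
  L0: frame=0x39 idx=2 entry=0x3D007 [P=1 RW=1 US=1 PS=0]
  L1: frame=0x3D idx=16 entry=0x3E007 [P=1 RW=1 US=1 PS=0]
  L2: frame=0x3E idx=30 entry=0x41007 [P=1 RW=1 US=1 PS=0]
  ✓ 0x4190A  — 3 lookups
#1 VA=0x14220CE09 (r,kernel):
  L0: frame=0x39 idx=5 entry=0x42007 [P=1 RW=1 US=1 PS=0]
  L1: frame=0x42 idx=17 entry=0x45007 [P=1 RW=1 US=1 PS=0]
  L2: frame=0x45 idx=12 entry=0x48007 [P=1 RW=1 US=1 PS=0]
  ✓ 0x48E09  — 3 lookups

Access #1 fault: NONE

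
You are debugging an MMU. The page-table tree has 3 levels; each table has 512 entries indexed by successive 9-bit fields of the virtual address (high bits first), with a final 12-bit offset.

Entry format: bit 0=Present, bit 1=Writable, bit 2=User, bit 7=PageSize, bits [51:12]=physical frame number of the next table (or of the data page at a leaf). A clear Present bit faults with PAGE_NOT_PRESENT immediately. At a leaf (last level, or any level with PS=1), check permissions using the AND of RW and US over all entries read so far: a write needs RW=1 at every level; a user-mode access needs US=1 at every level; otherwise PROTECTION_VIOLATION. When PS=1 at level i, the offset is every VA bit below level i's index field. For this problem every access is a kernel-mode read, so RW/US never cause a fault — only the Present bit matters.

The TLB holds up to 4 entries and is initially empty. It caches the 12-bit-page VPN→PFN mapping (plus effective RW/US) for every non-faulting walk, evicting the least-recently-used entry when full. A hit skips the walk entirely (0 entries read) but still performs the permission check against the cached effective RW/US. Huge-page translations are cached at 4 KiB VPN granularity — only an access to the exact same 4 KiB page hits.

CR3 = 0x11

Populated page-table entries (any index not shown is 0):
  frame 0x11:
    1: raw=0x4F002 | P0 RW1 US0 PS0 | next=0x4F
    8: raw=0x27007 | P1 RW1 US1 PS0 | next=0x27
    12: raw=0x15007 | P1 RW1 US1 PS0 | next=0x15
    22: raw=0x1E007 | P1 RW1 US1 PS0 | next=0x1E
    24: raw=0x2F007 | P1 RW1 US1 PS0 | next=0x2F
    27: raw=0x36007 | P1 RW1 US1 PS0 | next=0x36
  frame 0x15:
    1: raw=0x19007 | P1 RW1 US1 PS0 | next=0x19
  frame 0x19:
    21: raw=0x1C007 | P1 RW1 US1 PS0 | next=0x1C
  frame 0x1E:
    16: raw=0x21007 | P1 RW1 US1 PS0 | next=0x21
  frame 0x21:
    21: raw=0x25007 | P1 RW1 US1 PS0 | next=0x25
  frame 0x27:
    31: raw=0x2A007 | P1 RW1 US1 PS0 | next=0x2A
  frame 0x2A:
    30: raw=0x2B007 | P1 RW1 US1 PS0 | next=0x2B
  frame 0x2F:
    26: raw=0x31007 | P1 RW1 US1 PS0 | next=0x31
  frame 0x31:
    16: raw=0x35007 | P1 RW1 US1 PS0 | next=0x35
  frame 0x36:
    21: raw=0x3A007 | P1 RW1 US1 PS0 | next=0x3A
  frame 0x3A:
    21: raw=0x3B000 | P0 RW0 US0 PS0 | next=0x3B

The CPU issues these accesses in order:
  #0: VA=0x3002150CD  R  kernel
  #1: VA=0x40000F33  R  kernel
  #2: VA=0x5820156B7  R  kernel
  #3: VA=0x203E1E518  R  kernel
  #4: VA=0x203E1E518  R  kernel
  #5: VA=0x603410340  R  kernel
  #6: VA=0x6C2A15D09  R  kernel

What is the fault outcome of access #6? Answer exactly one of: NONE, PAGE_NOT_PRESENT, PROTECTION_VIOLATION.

Per-access translation:
#0 VA=0x3002150CD (r,kernel):
  lvl0: tbl 0x11, slot 12 ⇒ 0x15007 (P1/RW1/US1/PS0)
  lvl1: tbl 0x15, slot 1 ⇒ 0x19007 (P1/RW1/US1/PS0)
  lvl2: tbl 0x19, slot 21 ⇒ 0x1C007 (P1/RW1/US1/PS0)
  ⇒ phys 0x1C0CD  [3 reads]
#1 VA=0x40000F33 (r,kernel):
  lvl0: tbl 0x11, slot 1 ⇒ 0x4F002 (P0/RW1/US0/PS0)
  → PAGE_NOT_PRESENT  (1 entries read)
#2 VA=0x5820156B7 (r,kernel):
  lvl0: tbl 0x11, slot 22 ⇒ 0x1E007 (P1/RW1/US1/PS0)
  lvl1: tbl 0x1E, slot 16 ⇒ 0x21007 (P1/RW1/US1/PS0)
  lvl2: tbl 0x21, slot 21 ⇒ 0x25007 (P1/RW1/US1/PS0)
  ⇒ phys 0x256B7  [3 reads]
#3 VA=0x203E1E518 (r,kernel):
  lvl0: tbl 0x11, slot 8 ⇒ 0x27007 (P1/RW1/US1/PS0)
  lvl1: tbl 0x27, slot 31 ⇒ 0x2A007 (P1/RW1/US1/PS0)
  lvl2: tbl 0x2A, slot 30 ⇒ 0x2B007 (P1/RW1/US1/PS0)
  ⇒ phys 0x2B518  [3 reads]
#4 VA=0x203E1E518 (r,kernel):
  TLB hit vpn=0x203E1E → PA=0x2B518
#5 VA=0x603410340 (r,kernel):
  lvl0: tbl 0x11, slot 24 ⇒ 0x2F007 (P1/RW1/US1/PS0)
  lvl1: tbl 0x2F, slot 26 ⇒ 0x31007 (P1/RW1/US1/PS0)
  lvl2: tbl 0x31, slot 16 ⇒ 0x35007 (P1/RW1/US1/PS0)
  ⇒ phys 0x35340  [3 reads]
#6 VA=0x6C2A15D09 (r,kernel):
  lvl0: tbl 0x11, slot 27 ⇒ 0x36007 (P1/RW1/US1/PS0)
  lvl1: tbl 0x36, slot 21 ⇒ 0x3A007 (P1/RW1/US1/PS0)
  lvl2: tbl 0x3A, slot 21 ⇒ 0x3B000 (P0/RW0/US0/PS0)
  → PAGE_NOT_PRESENT  (3 entries read)

Access #6 fault: PAGE_NOT_PRESENT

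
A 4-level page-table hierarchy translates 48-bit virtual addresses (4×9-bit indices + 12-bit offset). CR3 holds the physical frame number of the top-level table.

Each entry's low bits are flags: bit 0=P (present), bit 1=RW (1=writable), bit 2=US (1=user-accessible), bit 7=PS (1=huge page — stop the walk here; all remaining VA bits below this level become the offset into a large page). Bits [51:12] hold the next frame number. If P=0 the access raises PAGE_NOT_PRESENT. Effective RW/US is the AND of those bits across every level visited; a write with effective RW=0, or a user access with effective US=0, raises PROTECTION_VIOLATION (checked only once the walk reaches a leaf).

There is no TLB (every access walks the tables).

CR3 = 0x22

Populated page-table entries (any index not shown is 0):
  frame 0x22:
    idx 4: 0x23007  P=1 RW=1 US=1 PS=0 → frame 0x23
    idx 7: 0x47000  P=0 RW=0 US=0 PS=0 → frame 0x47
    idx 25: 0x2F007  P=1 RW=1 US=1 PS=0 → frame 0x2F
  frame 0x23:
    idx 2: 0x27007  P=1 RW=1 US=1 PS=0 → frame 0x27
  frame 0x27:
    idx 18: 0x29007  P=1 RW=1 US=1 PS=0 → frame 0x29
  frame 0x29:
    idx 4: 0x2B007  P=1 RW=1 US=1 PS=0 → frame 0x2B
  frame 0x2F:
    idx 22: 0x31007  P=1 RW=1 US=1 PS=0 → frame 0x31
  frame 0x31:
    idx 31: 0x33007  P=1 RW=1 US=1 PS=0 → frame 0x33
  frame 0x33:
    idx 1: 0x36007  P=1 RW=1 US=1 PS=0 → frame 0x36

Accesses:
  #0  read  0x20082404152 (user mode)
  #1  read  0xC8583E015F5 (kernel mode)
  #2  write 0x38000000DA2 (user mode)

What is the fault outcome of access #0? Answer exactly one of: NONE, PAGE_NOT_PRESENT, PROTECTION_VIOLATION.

Per-access translation:
#0 VA=0x20082404152 (r,user):
  L0: frame=0x22 idx=4 entry=0x23007 [P=1 RW=1 US=1 PS=0]
  L1: frame=0x23 idx=2 entry=0x27007 [P=1 RW=1 US=1 PS=0]
  L2: frame=0x27 idx=18 entry=0x29007 [P=1 RW=1 US=1 PS=0]
  L3: frame=0x29 idx=4 entry=0x2B007 [P=1 RW=1 US=1 PS=0]
  ✓ 0x2B152  — 4 lookups
#1 VA=0xC8583E015F5 (r,kernel):
  L0: frame=0x22 idx=25 entry=0x2F007 [P=1 RW=1 US=1 PS=0]
  L1: frame=0x2F idx=22 entry=0x31007 [P=1 RW=1 US=1 PS=0]
  L2: frame=0x31 idx=31 entry=0x33007 [P=1 RW=1 US=1 PS=0]
  L3: frame=0x33 idx=1 entry=0x36007 [P=1 RW=1 US=1 PS=0]
  ✓ 0x365F5  — 4 lookups
#2 VA=0x38000000DA2 (w,user):
  L0: frame=0x22 idx=7 entry=0x47000 [P=0 RW=0 US=0 PS=0]
  ✗ PAGE_NOT_PRESENT  [1 reads]

Access #0 fault: NONE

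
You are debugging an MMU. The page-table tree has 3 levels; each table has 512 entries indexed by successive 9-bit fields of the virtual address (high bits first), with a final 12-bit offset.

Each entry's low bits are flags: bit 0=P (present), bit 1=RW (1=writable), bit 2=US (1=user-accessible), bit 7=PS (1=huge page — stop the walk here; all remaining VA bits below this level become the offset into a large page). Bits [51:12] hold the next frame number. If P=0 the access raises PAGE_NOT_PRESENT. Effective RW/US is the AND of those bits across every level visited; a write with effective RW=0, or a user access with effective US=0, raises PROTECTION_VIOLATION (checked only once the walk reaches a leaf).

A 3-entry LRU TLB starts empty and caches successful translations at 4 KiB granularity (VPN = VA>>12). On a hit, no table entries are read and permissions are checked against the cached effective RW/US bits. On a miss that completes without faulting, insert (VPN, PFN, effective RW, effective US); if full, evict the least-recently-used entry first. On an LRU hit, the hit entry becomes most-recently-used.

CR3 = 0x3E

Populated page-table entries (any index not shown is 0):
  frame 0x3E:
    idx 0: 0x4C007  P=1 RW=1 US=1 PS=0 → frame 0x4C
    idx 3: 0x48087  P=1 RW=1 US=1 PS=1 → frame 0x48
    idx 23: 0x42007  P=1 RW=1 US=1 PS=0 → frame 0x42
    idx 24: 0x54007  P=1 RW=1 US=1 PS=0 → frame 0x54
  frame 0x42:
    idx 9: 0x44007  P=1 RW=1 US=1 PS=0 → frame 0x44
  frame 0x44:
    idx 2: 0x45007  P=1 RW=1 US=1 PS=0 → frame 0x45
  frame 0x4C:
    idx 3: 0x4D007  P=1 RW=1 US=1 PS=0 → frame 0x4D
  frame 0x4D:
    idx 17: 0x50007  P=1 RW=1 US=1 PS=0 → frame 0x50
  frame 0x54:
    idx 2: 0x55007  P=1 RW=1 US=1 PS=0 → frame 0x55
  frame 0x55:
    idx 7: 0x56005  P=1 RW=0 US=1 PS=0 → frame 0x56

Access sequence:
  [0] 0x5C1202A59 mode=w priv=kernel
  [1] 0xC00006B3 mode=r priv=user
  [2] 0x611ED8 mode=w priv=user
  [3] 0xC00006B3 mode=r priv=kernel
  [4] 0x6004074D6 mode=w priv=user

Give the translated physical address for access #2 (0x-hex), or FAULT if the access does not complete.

Walk each access:
#0 VA=0x5C1202A59 (w,kernel):
  L0 @0x3E[23] → 0x42007  P=1,RW=1,US=1,PS=0
  L1 @0x42[9] → 0x44007  P=1,RW=1,US=1,PS=0
  L2 @0x44[2] → 0x45007  P=1,RW=1,US=1,PS=0
  ⇒ phys 0x45A59  [3 reads]
#1 VA=0xC00006B3 (r,user):
  L0 @0x3E[3] → 0x48087  P=1,RW=1,US=1,PS=1
  ⇒ phys 0x486B3 (huge @L0)  [1 reads]
#2 VA=0x611ED8 (w,user):
  L0 @0x3E[0] → 0x4C007  P=1,RW=1,US=1,PS=0
  L1 @0x4C[3] → 0x4D007  P=1,RW=1,US=1,PS=0
  L2 @0x4D[17] → 0x50007  P=1,RW=1,US=1,PS=0
  ⇒ phys 0x50ED8  [3 reads]
#3 VA=0xC00006B3 (r,kernel):
  TLB hit vpn=0xC0000 → PA=0x486B3
#4 VA=0x6004074D6 (w,user):
  L0 @0x3E[24] → 0x54007  P=1,RW=1,US=1,PS=0
  L1 @0x54[2] → 0x55007  P=1,RW=1,US=1,PS=0
  L2 @0x55[7] → 0x56005  P=1,RW=0,US=1,PS=0
  ⇒ fault: PROTECTION_VIOLATION  — 3 lookups

Access #2 PA: 0x50ED8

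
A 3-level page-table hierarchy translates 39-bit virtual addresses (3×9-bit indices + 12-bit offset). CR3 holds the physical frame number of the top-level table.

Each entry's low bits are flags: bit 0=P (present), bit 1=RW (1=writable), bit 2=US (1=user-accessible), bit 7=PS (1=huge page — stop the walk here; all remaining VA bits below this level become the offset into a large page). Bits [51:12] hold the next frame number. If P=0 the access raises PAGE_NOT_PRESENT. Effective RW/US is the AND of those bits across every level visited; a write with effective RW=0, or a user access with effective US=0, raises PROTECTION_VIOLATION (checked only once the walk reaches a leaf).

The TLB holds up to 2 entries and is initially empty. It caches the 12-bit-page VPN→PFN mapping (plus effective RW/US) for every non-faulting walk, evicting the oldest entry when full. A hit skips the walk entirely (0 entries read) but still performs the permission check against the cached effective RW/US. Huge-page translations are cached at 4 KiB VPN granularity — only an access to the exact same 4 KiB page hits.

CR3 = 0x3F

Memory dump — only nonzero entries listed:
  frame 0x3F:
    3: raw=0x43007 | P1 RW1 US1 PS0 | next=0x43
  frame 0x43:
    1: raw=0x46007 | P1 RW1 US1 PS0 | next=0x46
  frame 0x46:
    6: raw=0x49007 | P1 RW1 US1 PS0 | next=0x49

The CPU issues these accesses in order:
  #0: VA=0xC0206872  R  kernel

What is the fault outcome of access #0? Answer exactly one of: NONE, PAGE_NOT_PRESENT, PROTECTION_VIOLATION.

Per-access translation:
#0 VA=0xC0206872 (r,kernel):
  L0: frame=0x3F idx=3 entry=0x43007 [P=1 RW=1 US=1 PS=0]
  L1: frame=0x43 idx=1 entry=0x46007 [P=1 RW=1 US=1 PS=0]
  L2: frame=0x46 idx=6 entry=0x49007 [P=1 RW=1 US=1 PS=0]
  ✓ 0x49872  — 3 lookups

Access #0 fault: NONE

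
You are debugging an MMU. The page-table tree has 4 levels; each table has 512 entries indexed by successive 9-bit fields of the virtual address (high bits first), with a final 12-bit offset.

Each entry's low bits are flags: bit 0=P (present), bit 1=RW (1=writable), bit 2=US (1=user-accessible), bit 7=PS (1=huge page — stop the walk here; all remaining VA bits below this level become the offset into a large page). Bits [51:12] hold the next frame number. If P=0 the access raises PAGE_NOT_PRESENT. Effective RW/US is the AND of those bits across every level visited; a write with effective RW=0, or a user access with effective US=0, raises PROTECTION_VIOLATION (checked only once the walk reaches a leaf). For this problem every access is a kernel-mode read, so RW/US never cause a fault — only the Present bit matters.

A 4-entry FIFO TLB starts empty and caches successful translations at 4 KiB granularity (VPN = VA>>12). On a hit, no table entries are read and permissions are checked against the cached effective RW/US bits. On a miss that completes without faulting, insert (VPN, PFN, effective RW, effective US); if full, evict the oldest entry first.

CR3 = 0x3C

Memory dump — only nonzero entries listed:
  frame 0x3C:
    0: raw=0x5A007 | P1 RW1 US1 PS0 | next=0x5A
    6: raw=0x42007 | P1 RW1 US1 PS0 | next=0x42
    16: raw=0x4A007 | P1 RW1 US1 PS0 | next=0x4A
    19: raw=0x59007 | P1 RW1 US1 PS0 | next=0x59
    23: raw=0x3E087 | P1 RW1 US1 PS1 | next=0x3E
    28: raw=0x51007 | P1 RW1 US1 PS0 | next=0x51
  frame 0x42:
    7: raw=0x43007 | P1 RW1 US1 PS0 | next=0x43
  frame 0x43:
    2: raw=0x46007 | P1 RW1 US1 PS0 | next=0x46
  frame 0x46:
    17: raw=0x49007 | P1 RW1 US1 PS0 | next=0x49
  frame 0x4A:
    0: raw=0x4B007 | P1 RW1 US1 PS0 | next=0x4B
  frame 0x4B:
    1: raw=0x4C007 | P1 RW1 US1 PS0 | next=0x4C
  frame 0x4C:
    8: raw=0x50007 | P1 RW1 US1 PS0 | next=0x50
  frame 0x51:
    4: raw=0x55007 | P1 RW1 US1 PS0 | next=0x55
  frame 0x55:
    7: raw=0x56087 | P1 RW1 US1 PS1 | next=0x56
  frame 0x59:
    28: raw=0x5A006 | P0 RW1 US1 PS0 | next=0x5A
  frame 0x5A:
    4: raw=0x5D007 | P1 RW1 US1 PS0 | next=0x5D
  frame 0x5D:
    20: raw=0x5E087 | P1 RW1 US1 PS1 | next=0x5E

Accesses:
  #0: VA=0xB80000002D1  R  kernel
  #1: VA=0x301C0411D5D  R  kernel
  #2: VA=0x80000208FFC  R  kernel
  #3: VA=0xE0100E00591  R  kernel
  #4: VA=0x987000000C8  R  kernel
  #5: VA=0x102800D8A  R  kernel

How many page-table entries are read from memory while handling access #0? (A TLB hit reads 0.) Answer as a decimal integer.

Walk each access:
#0 VA=0xB80000002D1 (r,kernel):
  [0] read 0x3C idx=23: raw=0x3E087 flags P=1 W=1 U=1 S=1
  ⇒ phys 0x3E2D1 (huge @L0)  [1 reads]
#1 VA=0x301C0411D5D (r,kernel):
  [0] read 0x3C idx=6: raw=0x42007 flags P=1 W=1 U=1 S=0
  [1] read 0x42 idx=7: raw=0x43007 flags P=1 W=1 U=1 S=0
  [2] read 0x43 idx=2: raw=0x46007 flags P=1 W=1 U=1 S=0
  [3] read 0x46 idx=17: raw=0x49007 flags P=1 W=1 U=1 S=0
  ⇒ phys 0x49D5D  [4 reads]
#2 VA=0x80000208FFC (r,kernel):
  [0] read 0x3C idx=16: raw=0x4A007 flags P=1 W=1 U=1 S=0
  [1] read 0x4A idx=0: raw=0x4B007 flags P=1 W=1 U=1 S=0
  [2] read 0x4B idx=1: raw=0x4C007 flags P=1 W=1 U=1 S=0
  [3] read 0x4C idx=8: raw=0x50007 flags P=1 W=1 U=1 S=0
  ⇒ phys 0x50FFC  [4 reads]
#3 VA=0xE0100E00591 (r,kernel):
  [0] read 0x3C idx=28: raw=0x51007 flags P=1 W=1 U=1 S=0
  [1] read 0x51 idx=4: raw=0x55007 flags P=1 W=1 U=1 S=0
  [2] read 0x55 idx=7: raw=0x56087 flags P=1 W=1 U=1 S=1
  ⇒ phys 0x56591 (huge @L2)  [3 reads]
#4 VA=0x987000000C8 (r,kernel):
  [0] read 0x3C idx=19: raw=0x59007 flags P=1 W=1 U=1 S=0
  [1] read 0x59 idx=28: raw=0x5A006 flags P=0 W=1 U=1 S=0
  → PAGE_NOT_PRESENT  (2 entries read)
#5 VA=0x102800D8A (r,kernel):
  [0] read 0x3C idx=0: raw=0x5A007 flags P=1 W=1 U=1 S=0
  [1] read 0x5A idx=4: raw=0x5D007 flags P=1 W=1 U=1 S=0
  [2] read 0x5D idx=20: raw=0x5E087 flags P=1 W=1 U=1 S=1
  ⇒ phys 0x5ED8A (huge @L2)  [3 reads]

Entries read for #0: 1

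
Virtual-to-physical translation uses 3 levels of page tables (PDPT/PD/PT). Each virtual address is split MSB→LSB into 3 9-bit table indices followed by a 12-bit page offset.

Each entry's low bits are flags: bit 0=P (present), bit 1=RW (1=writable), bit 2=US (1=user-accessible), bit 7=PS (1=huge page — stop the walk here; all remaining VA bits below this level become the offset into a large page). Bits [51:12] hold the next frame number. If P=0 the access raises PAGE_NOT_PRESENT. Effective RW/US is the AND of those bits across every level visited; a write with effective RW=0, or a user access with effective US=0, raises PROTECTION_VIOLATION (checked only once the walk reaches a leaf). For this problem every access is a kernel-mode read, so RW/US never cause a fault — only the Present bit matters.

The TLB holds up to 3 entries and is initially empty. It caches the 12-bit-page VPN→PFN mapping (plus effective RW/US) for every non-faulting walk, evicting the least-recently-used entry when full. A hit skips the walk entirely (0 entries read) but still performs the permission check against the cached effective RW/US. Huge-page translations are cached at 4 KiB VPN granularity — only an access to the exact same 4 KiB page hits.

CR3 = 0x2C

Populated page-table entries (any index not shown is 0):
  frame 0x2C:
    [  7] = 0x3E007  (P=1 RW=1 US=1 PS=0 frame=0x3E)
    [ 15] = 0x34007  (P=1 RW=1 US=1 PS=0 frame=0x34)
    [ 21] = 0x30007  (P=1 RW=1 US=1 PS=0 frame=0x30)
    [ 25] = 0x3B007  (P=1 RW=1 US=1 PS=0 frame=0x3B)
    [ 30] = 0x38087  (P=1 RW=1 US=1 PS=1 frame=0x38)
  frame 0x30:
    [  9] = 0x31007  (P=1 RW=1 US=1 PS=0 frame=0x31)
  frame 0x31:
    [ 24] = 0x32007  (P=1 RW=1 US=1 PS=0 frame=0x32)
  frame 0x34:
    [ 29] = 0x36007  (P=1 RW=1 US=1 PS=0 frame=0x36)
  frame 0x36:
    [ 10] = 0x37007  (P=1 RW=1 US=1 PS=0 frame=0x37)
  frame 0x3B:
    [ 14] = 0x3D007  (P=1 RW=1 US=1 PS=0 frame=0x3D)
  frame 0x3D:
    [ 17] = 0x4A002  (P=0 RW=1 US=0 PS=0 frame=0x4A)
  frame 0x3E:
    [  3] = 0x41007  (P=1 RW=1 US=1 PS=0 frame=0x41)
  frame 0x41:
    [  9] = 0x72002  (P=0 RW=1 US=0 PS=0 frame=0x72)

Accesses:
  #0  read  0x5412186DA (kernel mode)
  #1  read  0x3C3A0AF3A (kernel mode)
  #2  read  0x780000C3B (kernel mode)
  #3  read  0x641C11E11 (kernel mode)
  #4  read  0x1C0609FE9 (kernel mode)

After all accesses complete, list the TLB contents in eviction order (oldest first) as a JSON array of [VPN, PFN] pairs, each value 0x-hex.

Trace:
#0 VA=0x5412186DA (r,kernel):
  [0] read 0x2C idx=21: raw=0x30007 flags P=1 W=1 U=1 S=0
  [1] read 0x30 idx=9: raw=0x31007 flags P=1 W=1 U=1 S=0
  [2] read 0x31 idx=24: raw=0x32007 flags P=1 W=1 U=1 S=0
  ✓ 0x326DA  — 3 lookups
#1 VA=0x3C3A0AF3A (r,kernel):
  [0] read 0x2C idx=15: raw=0x34007 flags P=1 W=1 U=1 S=0
  [1] read 0x34 idx=29: raw=0x36007 flags P=1 W=1 U=1 S=0
  [2] read 0x36 idx=10: raw=0x37007 flags P=1 W=1 U=1 S=0
  ✓ 0x37F3A  — 3 lookups
#2 VA=0x780000C3B (r,kernel):
  [0] read 0x2C idx=30: raw=0x38087 flags P=1 W=1 U=1 S=1
  ✓ 0x38C3B (huge @L0)  — 1 lookups
#3 VA=0x641C11E11 (r,kernel):
  [0] read 0x2C idx=25: raw=0x3B007 flags P=1 W=1 U=1 S=0
  [1] read 0x3B idx=14: raw=0x3D007 flags P=1 W=1 U=1 S=0
  [2] read 0x3D idx=17: raw=0x4A002 flags P=0 W=1 U=0 S=0
  ✗ PAGE_NOT_PRESENT  [3 reads]
#4 VA=0x1C0609FE9 (r,kernel):
  [0] read 0x2C idx=7: raw=0x3E007 flags P=1 W=1 U=1 S=0
  [1] read 0x3E idx=3: raw=0x41007 flags P=1 W=1 U=1 S=0
  [2] read 0x41 idx=9: raw=0x72002 flags P=0 W=1 U=0 S=0
  ✗ PAGE_NOT_PRESENT  [3 reads]

TLB: [["0x541218", "0x32"], ["0x3C3A0A", "0x37"], ["0x780000", "0x38"]]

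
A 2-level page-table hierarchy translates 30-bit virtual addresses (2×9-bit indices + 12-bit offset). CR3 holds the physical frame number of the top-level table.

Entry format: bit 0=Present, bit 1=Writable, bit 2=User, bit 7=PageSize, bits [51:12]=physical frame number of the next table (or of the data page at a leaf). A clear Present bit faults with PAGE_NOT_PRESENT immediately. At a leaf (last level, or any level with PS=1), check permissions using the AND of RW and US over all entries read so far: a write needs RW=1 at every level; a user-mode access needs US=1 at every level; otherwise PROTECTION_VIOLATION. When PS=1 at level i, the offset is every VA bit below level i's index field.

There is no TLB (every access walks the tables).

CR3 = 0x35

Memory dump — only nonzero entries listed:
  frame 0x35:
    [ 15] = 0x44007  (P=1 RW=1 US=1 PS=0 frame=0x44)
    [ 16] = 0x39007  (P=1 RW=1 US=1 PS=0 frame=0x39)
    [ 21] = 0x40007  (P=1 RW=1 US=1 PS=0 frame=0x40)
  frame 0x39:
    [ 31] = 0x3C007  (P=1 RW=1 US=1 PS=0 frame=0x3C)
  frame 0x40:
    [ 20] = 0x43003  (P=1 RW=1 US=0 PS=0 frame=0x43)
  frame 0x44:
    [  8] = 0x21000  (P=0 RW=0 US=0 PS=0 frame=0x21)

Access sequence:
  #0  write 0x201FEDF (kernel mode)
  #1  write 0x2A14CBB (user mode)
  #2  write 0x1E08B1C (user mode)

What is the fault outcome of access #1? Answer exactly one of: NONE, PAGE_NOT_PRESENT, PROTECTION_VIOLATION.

Walk each access:
#0 VA=0x201FEDF (w,kernel):
  lvl0: tbl 0x35, slot 16 ⇒ 0x39007 (P1/RW1/US1/PS0)
  lvl1: tbl 0x39, slot 31 ⇒ 0x3C007 (P1/RW1/US1/PS0)
  ⇒ phys 0x3CEDF  [2 reads]
#1 VA=0x2A14CBB (w,user):
  lvl0: tbl 0x35, slot 21 ⇒ 0x40007 (P1/RW1/US1/PS0)
  lvl1: tbl 0x40, slot 20 ⇒ 0x43003 (P1/RW1/US0/PS0)
  ✗ PROTECTION_VIOLATION  [2 reads]
#2 VA=0x1E08B1C (w,user):
  lvl0: tbl 0x35, slot 15 ⇒ 0x44007 (P1/RW1/US1/PS0)
  lvl1: tbl 0x44, slot 8 ⇒ 0x21000 (P0/RW0/US0/PS0)
  ✗ PAGE_NOT_PRESENT  [2 reads]

Access #1 fault: PROTECTION_VIOLATION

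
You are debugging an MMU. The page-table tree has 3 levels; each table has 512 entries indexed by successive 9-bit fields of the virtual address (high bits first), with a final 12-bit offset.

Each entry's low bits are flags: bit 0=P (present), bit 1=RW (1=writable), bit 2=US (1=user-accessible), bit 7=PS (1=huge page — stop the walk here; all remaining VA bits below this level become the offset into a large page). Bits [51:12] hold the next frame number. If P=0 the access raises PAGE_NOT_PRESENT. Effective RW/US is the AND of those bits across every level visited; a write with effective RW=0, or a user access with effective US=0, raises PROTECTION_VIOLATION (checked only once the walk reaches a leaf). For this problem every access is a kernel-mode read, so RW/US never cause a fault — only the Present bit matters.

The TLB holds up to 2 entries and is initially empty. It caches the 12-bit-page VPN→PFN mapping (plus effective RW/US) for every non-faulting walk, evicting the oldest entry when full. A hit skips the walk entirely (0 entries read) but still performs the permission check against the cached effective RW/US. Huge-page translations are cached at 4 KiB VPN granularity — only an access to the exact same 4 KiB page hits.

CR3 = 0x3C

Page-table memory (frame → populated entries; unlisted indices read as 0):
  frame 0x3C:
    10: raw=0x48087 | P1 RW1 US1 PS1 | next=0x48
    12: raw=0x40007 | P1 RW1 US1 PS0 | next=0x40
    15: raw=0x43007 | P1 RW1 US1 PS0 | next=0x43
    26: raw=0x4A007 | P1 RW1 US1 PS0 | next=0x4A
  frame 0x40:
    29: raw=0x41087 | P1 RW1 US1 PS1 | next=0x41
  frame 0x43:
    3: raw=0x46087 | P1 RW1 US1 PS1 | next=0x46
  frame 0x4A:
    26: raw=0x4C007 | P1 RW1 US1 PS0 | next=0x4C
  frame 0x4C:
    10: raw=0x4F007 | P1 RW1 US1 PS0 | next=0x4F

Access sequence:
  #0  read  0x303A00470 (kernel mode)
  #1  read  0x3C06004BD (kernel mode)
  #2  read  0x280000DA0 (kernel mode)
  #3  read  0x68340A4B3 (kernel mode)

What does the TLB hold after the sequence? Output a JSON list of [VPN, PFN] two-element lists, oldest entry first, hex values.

Walk each access:
#0 VA=0x303A00470 (r,kernel):
  [0] read 0x3C idx=12: raw=0x40007 flags P=1 W=1 U=1 S=0
  [1] read 0x40 idx=29: raw=0x41087 flags P=1 W=1 U=1 S=1
  → PA=0x41470 (huge @L1)  (2 entries read)
#1 VA=0x3C06004BD (r,kernel):
  [0] read 0x3C idx=15: raw=0x43007 flags P=1 W=1 U=1 S=0
  [1] read 0x43 idx=3: raw=0x46087 flags P=1 W=1 U=1 S=1
  → PA=0x464BD (huge @L1)  (2 entries read)
#2 VA=0x280000DA0 (r,kernel):
  [0] read 0x3C idx=10: raw=0x48087 flags P=1 W=1 U=1 S=1
  → PA=0x48DA0 (huge @L0)  (1 entries read)
#3 VA=0x68340A4B3 (r,kernel):
  [0] read 0x3C idx=26: raw=0x4A007 flags P=1 W=1 U=1 S=0
  [1] read 0x4A idx=26: raw=0x4C007 flags P=1 W=1 U=1 S=0
  [2] read 0x4C idx=10: raw=0x4F007 flags P=1 W=1 U=1 S=0
  → PA=0x4F4B3  (3 entries read)

TLB: [["0x280000", "0x48"], ["0x68340A", "0x4F"]]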